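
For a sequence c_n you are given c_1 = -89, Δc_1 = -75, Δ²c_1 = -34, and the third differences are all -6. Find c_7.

Build the table forward from the leading diagonal:
Third differences: -6  -6  -6  -6  -6  -6  -6
Second differences: -34  -40  -46  -52  -58  -64  -70
First differences: -75  -109  -149  -195  -247  -305  -369
c: -89  -164  -273  -422  -617  -864  -1169

-1169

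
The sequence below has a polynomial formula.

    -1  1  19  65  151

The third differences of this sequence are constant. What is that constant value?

D1: 2, 18, 46, 86
D2: 16, 28, 40
D3: 12, 12

12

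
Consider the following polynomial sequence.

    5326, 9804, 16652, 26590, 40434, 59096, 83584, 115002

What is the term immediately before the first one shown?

2594

Δ: 4478  6848  9938  13844  18662  24488  31418
Δ²: 2370  3090  3906  4818  5826  6930
Δ³: 720  816  912  1008  1104
Δ⁴: 96  96  96  96
The fourth differences are constant at 96.
Work back: 720 − 96 = 624;  2370 − 624 = 1746;  4478 − 1746 = 2732;  5326 − 2732 = 2594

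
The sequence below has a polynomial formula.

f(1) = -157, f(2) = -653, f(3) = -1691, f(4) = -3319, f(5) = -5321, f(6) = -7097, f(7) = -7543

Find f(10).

20219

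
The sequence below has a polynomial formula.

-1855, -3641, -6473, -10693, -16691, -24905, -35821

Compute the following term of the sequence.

-49973

First differences: -1786, -2832, -4220, -5998, -8214, -10916
Second differences: -1046, -1388, -1778, -2216, -2702
Third differences: -342, -390, -438, -486
Fourth differences: -48, -48, -48
The fourth differences are constant (-48).
-486 − 48 = -534;  -2702 − 534 = -3236;  -10916 − 3236 = -14152;  -35821 − 14152 = -49973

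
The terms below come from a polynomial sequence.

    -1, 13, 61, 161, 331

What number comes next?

589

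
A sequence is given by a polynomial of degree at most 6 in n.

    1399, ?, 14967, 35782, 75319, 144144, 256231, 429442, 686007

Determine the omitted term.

5236

Using the last 7 terms:
20815  39537  68825  112087  173211  256565
18722  29288  43262  61124  83354
10566  13974  17862  22230
3408  3888  4368
480  480
Constant fifth difference = 480.
Extend backward: 3408 − 480 = 2928;  10566 − 2928 = 7638;  18722 − 7638 = 11084;  20815 − 11084 = 9731;  14967 − 9731 = 5236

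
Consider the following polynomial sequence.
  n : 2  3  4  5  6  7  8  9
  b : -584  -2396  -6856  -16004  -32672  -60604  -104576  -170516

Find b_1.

Δ: -1812, -4460, -9148, -16668, -27932, -43972, -65940
Δ²: -2648, -4688, -7520, -11264, -16040, -21968
Δ³: -2040, -2832, -3744, -4776, -5928
Δ⁴: -792, -912, -1032, -1152
Δ⁵: -120, -120, -120
The fifth differences are constant at -120.
Work back: -792 + 120 = -672;  -2040 + 672 = -1368;  -2648 + 1368 = -1280;  -1812 + 1280 = -532;  -584 + 532 = -52

-52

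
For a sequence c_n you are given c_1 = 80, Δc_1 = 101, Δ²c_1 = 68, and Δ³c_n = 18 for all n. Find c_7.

2066

Build the table forward from the leading diagonal:
Third differences: 18  18  18  18  18  18  18
Second differences: 68  86  104  122  140  158  176
First differences: 101  169  255  359  481  621  779
c: 80  181  350  605  964  1445  2066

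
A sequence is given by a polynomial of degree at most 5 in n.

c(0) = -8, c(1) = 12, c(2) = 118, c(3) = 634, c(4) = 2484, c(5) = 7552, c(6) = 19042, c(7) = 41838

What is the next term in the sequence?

82864

20, 106, 516, 1850, 5068, 11490, 22796
86, 410, 1334, 3218, 6422, 11306
324, 924, 1884, 3204, 4884
600, 960, 1320, 1680
360, 360, 360
The fifth differences are constant (360).
1680 + 360 = 2040;  4884 + 2040 = 6924;  11306 + 6924 = 18230;  22796 + 18230 = 41026;  41838 + 41026 = 82864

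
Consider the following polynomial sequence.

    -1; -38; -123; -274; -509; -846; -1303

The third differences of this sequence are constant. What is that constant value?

-18

First differences: -37, -85, -151, -235, -337, -457
Second differences: -48, -66, -84, -102, -120
Third differences: -18, -18, -18, -18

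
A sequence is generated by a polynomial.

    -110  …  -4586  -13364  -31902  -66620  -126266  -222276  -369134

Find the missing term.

-1116

Using the last 7 terms:
First differences: -8778  -18538  -34718  -59646  -96010  -146858
Second differences: -9760  -16180  -24928  -36364  -50848
Third differences: -6420  -8748  -11436  -14484
Fourth differences: -2328  -2688  -3048
Fifth differences: -360  -360
Constant fifth difference = -360.
Extend backward: -2328 + 360 = -1968;  -6420 + 1968 = -4452;  -9760 + 4452 = -5308;  -8778 + 5308 = -3470;  -4586 + 3470 = -1116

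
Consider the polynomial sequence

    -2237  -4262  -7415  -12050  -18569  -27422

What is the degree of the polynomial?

4

First differences: -2025, -3153, -4635, -6519, -8853
Second differences: -1128, -1482, -1884, -2334
Third differences: -354, -402, -450
Fourth differences: -48, -48
The fourth differences are constant, so the polynomial has degree 4.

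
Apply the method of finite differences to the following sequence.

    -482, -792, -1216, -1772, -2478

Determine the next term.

-3352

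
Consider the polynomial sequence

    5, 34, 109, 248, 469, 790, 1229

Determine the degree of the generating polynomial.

3

First differences: 29, 75, 139, 221, 321, 439
Second differences: 46, 64, 82, 100, 118
Third differences: 18, 18, 18, 18
The third differences are constant, so the polynomial has degree 3.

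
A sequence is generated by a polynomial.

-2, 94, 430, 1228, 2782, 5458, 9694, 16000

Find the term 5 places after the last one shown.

Δ: 96  336  798  1554  2676  4236  6306
Δ²: 240  462  756  1122  1560  2070
Δ³: 222  294  366  438  510
Δ⁴: 72  72  72  72
The fourth differences are constant (72).
510 + 72 = 582;  2070 + 582 = 2652;  6306 + 2652 = 8958;  16000 + 8958 = 24958
582 + 72 = 654;  2652 + 654 = 3306;  8958 + 3306 = 12264;  24958 + 12264 = 37222
654 + 72 = 726;  3306 + 726 = 4032;  12264 + 4032 = 16296;  37222 + 16296 = 53518
726 + 72 = 798;  4032 + 798 = 4830;  16296 + 4830 = 21126;  53518 + 21126 = 74644
798 + 72 = 870;  4830 + 870 = 5700;  21126 + 5700 = 26826;  74644 + 26826 = 101470

101470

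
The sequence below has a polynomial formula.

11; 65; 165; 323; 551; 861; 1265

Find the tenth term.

3161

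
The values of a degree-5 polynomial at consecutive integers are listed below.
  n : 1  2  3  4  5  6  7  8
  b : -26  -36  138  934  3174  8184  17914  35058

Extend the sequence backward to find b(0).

-10  174  796  2240  5010  9730  17144
184  622  1444  2770  4720  7414
438  822  1326  1950  2694
384  504  624  744
120  120  120
The fifth differences are constant at 120.
Work back: 384 − 120 = 264;  438 − 264 = 174;  184 − 174 = 10;  -10 − 10 = -20;  -26 + 20 = -6

-6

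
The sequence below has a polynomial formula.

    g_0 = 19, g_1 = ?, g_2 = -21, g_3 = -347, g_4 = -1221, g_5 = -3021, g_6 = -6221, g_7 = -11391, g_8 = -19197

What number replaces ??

Using the last 7 terms:
First differences: -326, -874, -1800, -3200, -5170, -7806
Second differences: -548, -926, -1400, -1970, -2636
Third differences: -378, -474, -570, -666
Fourth differences: -96, -96, -96
Constant fourth difference = -96.
Extend backward: -378 + 96 = -282;  -548 + 282 = -266;  -326 + 266 = -60;  -21 + 60 = 39

39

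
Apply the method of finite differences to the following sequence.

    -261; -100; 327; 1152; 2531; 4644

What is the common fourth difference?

24

D1: 161, 427, 825, 1379, 2113
D2: 266, 398, 554, 734
D3: 132, 156, 180
D4: 24, 24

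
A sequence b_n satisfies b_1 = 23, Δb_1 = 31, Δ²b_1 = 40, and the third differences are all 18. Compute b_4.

254

Build the table forward from the leading diagonal:
D3: 18  18  18  18
D2: 40  58  76  94
D1: 31  71  129  205
b: 23  54  125  254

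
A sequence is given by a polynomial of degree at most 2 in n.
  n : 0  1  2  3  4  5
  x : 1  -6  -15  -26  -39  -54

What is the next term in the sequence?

D1: -7  -9  -11  -13  -15
D2: -2  -2  -2  -2
The second differences are constant (-2).
-15 − 2 = -17;  -54 − 17 = -71

-71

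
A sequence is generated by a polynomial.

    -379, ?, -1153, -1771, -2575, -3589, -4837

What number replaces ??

-697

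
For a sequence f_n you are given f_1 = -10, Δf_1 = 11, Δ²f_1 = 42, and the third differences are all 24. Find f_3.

54

Build the table forward from the leading diagonal:
Δ³: 24, 24, 24
Δ²: 42, 66, 90
Δ: 11, 53, 119
f: -10, 1, 54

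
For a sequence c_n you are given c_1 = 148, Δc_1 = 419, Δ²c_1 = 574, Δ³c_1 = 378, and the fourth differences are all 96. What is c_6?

12243

Build the table forward from the leading diagonal:
Fourth differences: 96  96  96  96  96  96
Third differences: 378  474  570  666  762  858
Second differences: 574  952  1426  1996  2662  3424
First differences: 419  993  1945  3371  5367  8029
c: 148  567  1560  3505  6876  12243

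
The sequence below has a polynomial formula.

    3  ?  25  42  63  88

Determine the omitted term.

Using the last 4 terms:
17  21  25
4  4
Constant second difference = 4.
Extend backward: 17 − 4 = 13;  25 − 13 = 12

12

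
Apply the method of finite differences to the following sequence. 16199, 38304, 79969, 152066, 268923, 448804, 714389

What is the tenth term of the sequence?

D1: 22105, 41665, 72097, 116857, 179881, 265585
D2: 19560, 30432, 44760, 63024, 85704
D3: 10872, 14328, 18264, 22680
D4: 3456, 3936, 4416
D5: 480, 480
Fifth differences constant at 480.
4416 + 480 = 4896;  22680 + 4896 = 27576;  85704 + 27576 = 113280;  265585 + 113280 = 378865;  714389 + 378865 = 1093254
4896 + 480 = 5376;  27576 + 5376 = 32952;  113280 + 32952 = 146232;  378865 + 146232 = 525097;  1093254 + 525097 = 1618351
5376 + 480 = 5856;  32952 + 5856 = 38808;  146232 + 38808 = 185040;  525097 + 185040 = 710137;  1618351 + 710137 = 2328488

2328488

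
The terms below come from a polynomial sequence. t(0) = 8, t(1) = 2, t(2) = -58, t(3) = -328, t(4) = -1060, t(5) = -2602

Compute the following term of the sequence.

D1: -6, -60, -270, -732, -1542
D2: -54, -210, -462, -810
D3: -156, -252, -348
D4: -96, -96
The fourth differences are constant (-96).
-348 − 96 = -444;  -810 − 444 = -1254;  -1542 − 1254 = -2796;  -2602 − 2796 = -5398

-5398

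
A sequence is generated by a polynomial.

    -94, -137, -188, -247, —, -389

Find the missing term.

-314

Using the first 4 terms:
-43  -51  -59
-8  -8
Constant second difference = -8.
Extend forward: -59 − 8 = -67;  -247 − 67 = -314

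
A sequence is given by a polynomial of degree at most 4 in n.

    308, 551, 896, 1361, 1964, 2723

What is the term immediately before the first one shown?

149

Δ: 243, 345, 465, 603, 759
Δ²: 102, 120, 138, 156
Δ³: 18, 18, 18
The third differences are constant at 18.
Work back: 102 − 18 = 84;  243 − 84 = 159;  308 − 159 = 149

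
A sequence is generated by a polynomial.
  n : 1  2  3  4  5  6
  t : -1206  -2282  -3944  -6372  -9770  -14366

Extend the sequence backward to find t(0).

-560

D1: -1076  -1662  -2428  -3398  -4596
D2: -586  -766  -970  -1198
D3: -180  -204  -228
D4: -24  -24
The fourth differences are constant at -24.
Work back: -180 + 24 = -156;  -586 + 156 = -430;  -1076 + 430 = -646;  -1206 + 646 = -560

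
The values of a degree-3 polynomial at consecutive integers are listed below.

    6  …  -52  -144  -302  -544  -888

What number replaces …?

Using the last 5 terms:
Δ: -92  -158  -242  -344
Δ²: -66  -84  -102
Δ³: -18  -18
Constant third difference = -18.
Extend backward: -66 + 18 = -48;  -92 + 48 = -44;  -52 + 44 = -8

-8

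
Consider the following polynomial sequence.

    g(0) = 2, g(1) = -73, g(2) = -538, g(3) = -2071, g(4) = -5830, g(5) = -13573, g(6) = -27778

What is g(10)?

-230698

-75 , -465 , -1533 , -3759 , -7743 , -14205
-390 , -1068 , -2226 , -3984 , -6462
-678 , -1158 , -1758 , -2478
-480 , -600 , -720
-120 , -120
The fifth differences are constant (-120).
-720 − 120 = -840;  -2478 − 840 = -3318;  -6462 − 3318 = -9780;  -14205 − 9780 = -23985;  -27778 − 23985 = -51763
-840 − 120 = -960;  -3318 − 960 = -4278;  -9780 − 4278 = -14058;  -23985 − 14058 = -38043;  -51763 − 38043 = -89806
-960 − 120 = -1080;  -4278 − 1080 = -5358;  -14058 − 5358 = -19416;  -38043 − 19416 = -57459;  -89806 − 57459 = -147265
-1080 − 120 = -1200;  -5358 − 1200 = -6558;  -19416 − 6558 = -25974;  -57459 − 25974 = -83433;  -147265 − 83433 = -230698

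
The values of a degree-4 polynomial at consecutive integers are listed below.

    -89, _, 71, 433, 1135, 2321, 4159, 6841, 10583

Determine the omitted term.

Using the last 7 terms:
Δ: 362, 702, 1186, 1838, 2682, 3742
Δ²: 340, 484, 652, 844, 1060
Δ³: 144, 168, 192, 216
Δ⁴: 24, 24, 24
Constant fourth difference = 24.
Extend backward: 144 − 24 = 120;  340 − 120 = 220;  362 − 220 = 142;  71 − 142 = -71

-71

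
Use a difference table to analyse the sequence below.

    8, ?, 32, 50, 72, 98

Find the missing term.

Using the last 4 terms:
D1: 18, 22, 26
D2: 4, 4
Constant second difference = 4.
Extend backward: 18 − 4 = 14;  32 − 14 = 18

18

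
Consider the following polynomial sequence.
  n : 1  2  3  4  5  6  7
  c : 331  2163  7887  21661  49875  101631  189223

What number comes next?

1832, 5724, 13774, 28214, 51756, 87592
3892, 8050, 14440, 23542, 35836
4158, 6390, 9102, 12294
2232, 2712, 3192
480, 480
Constant fifth difference = 480, so extend:
3192 + 480 = 3672;  12294 + 3672 = 15966;  35836 + 15966 = 51802;  87592 + 51802 = 139394;  189223 + 139394 = 328617

328617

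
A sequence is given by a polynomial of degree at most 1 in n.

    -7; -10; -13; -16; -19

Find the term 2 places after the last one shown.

Δ: -3 , -3 , -3 , -3
Constant first difference = -3, so extend:
-19 − 3 = -22
-22 − 3 = -25

-25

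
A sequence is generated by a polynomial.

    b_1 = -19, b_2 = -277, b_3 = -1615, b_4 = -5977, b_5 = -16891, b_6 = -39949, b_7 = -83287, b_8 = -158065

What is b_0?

-1

Δ: -258  -1338  -4362  -10914  -23058  -43338  -74778
Δ²: -1080  -3024  -6552  -12144  -20280  -31440
Δ³: -1944  -3528  -5592  -8136  -11160
Δ⁴: -1584  -2064  -2544  -3024
Δ⁵: -480  -480  -480
The fifth differences are constant at -480.
Work back: -1584 + 480 = -1104;  -1944 + 1104 = -840;  -1080 + 840 = -240;  -258 + 240 = -18;  -19 + 18 = -1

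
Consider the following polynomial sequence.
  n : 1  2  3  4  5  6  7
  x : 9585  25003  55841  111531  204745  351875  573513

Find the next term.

894931

First differences: 15418  30838  55690  93214  147130  221638
Second differences: 15420  24852  37524  53916  74508
Third differences: 9432  12672  16392  20592
Fourth differences: 3240  3720  4200
Fifth differences: 480  480
Constant fifth difference = 480, so extend:
4200 + 480 = 4680;  20592 + 4680 = 25272;  74508 + 25272 = 99780;  221638 + 99780 = 321418;  573513 + 321418 = 894931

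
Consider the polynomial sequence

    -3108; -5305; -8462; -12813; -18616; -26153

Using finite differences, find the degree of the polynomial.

D1: -2197, -3157, -4351, -5803, -7537
D2: -960, -1194, -1452, -1734
D3: -234, -258, -282
D4: -24, -24
The fourth differences are constant, so the polynomial has degree 4.

4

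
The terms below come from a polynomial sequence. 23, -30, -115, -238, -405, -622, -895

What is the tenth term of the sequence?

-2110

-53 , -85 , -123 , -167 , -217 , -273
-32 , -38 , -44 , -50 , -56
-6 , -6 , -6 , -6
Constant third difference = -6, so extend:
-56 − 6 = -62;  -273 − 62 = -335;  -895 − 335 = -1230
-62 − 6 = -68;  -335 − 68 = -403;  -1230 − 403 = -1633
-68 − 6 = -74;  -403 − 74 = -477;  -1633 − 477 = -2110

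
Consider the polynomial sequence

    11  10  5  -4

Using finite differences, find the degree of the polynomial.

2

Δ: -1, -5, -9
Δ²: -4, -4
The second differences are constant, so the polynomial has degree 2.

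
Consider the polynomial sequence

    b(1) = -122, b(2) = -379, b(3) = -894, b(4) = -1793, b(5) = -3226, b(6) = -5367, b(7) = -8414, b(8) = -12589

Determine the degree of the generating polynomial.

-257, -515, -899, -1433, -2141, -3047, -4175
-258, -384, -534, -708, -906, -1128
-126, -150, -174, -198, -222
-24, -24, -24, -24
The fourth differences are constant, so the polynomial has degree 4.

4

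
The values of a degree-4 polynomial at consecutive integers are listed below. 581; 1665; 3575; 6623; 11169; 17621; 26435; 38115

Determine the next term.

Δ: 1084  1910  3048  4546  6452  8814  11680
Δ²: 826  1138  1498  1906  2362  2866
Δ³: 312  360  408  456  504
Δ⁴: 48  48  48  48
Constant fourth difference = 48, so extend:
504 + 48 = 552;  2866 + 552 = 3418;  11680 + 3418 = 15098;  38115 + 15098 = 53213

53213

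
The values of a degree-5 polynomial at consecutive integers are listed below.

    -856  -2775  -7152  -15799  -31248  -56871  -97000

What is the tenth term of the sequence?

-364663

Δ: -1919, -4377, -8647, -15449, -25623, -40129
Δ²: -2458, -4270, -6802, -10174, -14506
Δ³: -1812, -2532, -3372, -4332
Δ⁴: -720, -840, -960
Δ⁵: -120, -120
Constant fifth difference = -120, so extend:
-960 − 120 = -1080;  -4332 − 1080 = -5412;  -14506 − 5412 = -19918;  -40129 − 19918 = -60047;  -97000 − 60047 = -157047
-1080 − 120 = -1200;  -5412 − 1200 = -6612;  -19918 − 6612 = -26530;  -60047 − 26530 = -86577;  -157047 − 86577 = -243624
-1200 − 120 = -1320;  -6612 − 1320 = -7932;  -26530 − 7932 = -34462;  -86577 − 34462 = -121039;  -243624 − 121039 = -364663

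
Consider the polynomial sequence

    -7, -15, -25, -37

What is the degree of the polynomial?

2

Δ: -8, -10, -12
Δ²: -2, -2
The second differences are constant, so the polynomial has degree 2.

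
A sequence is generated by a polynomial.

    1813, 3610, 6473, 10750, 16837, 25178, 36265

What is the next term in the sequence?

50638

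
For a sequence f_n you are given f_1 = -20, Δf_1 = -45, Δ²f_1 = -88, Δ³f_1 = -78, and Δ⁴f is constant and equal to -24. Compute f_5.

-1064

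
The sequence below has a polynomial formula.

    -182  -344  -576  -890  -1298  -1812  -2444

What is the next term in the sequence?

Δ: -162  -232  -314  -408  -514  -632
Δ²: -70  -82  -94  -106  -118
Δ³: -12  -12  -12  -12
Constant third difference = -12, so extend:
-118 − 12 = -130;  -632 − 130 = -762;  -2444 − 762 = -3206

-3206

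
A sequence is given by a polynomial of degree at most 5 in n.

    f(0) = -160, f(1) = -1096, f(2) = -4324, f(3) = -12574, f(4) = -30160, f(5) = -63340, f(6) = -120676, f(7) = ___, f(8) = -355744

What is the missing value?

Using the first 7 terms:
First differences: -936, -3228, -8250, -17586, -33180, -57336
Second differences: -2292, -5022, -9336, -15594, -24156
Third differences: -2730, -4314, -6258, -8562
Fourth differences: -1584, -1944, -2304
Fifth differences: -360, -360
Constant fifth difference = -360.
Extend forward: -2304 − 360 = -2664;  -8562 − 2664 = -11226;  -24156 − 11226 = -35382;  -57336 − 35382 = -92718;  -120676 − 92718 = -213394

-213394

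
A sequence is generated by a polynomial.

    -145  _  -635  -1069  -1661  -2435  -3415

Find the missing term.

-335

Using the last 5 terms:
D1: -434  -592  -774  -980
D2: -158  -182  -206
D3: -24  -24
Constant third difference = -24.
Extend backward: -158 + 24 = -134;  -434 + 134 = -300;  -635 + 300 = -335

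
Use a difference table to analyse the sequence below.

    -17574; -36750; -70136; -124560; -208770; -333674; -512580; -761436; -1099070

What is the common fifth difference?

Δ: -19176, -33386, -54424, -84210, -124904, -178906, -248856, -337634
Δ²: -14210, -21038, -29786, -40694, -54002, -69950, -88778
Δ³: -6828, -8748, -10908, -13308, -15948, -18828
Δ⁴: -1920, -2160, -2400, -2640, -2880
Δ⁵: -240, -240, -240, -240

-240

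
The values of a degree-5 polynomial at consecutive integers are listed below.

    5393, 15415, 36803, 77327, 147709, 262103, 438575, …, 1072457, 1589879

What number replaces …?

699583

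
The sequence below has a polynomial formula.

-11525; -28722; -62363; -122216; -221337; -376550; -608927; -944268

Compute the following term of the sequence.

Δ: -17197  -33641  -59853  -99121  -155213  -232377  -335341
Δ²: -16444  -26212  -39268  -56092  -77164  -102964
Δ³: -9768  -13056  -16824  -21072  -25800
Δ⁴: -3288  -3768  -4248  -4728
Δ⁵: -480  -480  -480
Constant fifth difference = -480, so extend:
-4728 − 480 = -5208;  -25800 − 5208 = -31008;  -102964 − 31008 = -133972;  -335341 − 133972 = -469313;  -944268 − 469313 = -1413581

-1413581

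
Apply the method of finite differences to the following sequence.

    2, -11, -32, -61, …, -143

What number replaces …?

-98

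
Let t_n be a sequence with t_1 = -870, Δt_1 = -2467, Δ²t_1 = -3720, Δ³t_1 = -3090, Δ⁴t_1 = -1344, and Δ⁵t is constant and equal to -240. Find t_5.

Build the table forward from the leading diagonal:
Fifth differences: -240, -240, -240, -240, -240
Fourth differences: -1344, -1584, -1824, -2064, -2304
Third differences: -3090, -4434, -6018, -7842, -9906
Second differences: -3720, -6810, -11244, -17262, -25104
First differences: -2467, -6187, -12997, -24241, -41503
t: -870, -3337, -9524, -22521, -46762

-46762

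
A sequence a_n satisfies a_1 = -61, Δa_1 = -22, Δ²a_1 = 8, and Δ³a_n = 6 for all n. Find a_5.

Build the table forward from the leading diagonal:
D3: 6, 6, 6, 6, 6
D2: 8, 14, 20, 26, 32
D1: -22, -14, 0, 20, 46
a: -61, -83, -97, -97, -77

-77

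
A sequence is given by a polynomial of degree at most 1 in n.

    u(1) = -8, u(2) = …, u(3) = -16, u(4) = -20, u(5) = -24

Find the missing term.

-12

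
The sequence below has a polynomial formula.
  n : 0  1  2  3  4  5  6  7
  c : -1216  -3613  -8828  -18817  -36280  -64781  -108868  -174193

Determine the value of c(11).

-806273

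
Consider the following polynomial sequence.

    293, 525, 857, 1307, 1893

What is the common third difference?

18

First differences: 232, 332, 450, 586
Second differences: 100, 118, 136
Third differences: 18, 18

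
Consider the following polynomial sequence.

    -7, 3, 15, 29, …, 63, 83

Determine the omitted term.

Using the first 4 terms:
D1: 10, 12, 14
D2: 2, 2
Constant second difference = 2.
Extend forward: 14 + 2 = 16;  29 + 16 = 45

45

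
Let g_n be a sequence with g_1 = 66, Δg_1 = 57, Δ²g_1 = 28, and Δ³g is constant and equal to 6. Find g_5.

Build the table forward from the leading diagonal:
D3: 6  6  6  6  6
D2: 28  34  40  46  52
D1: 57  85  119  159  205
g: 66  123  208  327  486

486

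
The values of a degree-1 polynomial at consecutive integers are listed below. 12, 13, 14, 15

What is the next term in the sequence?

16

Δ: 1, 1, 1
The first differences are constant (1).
15 + 1 = 16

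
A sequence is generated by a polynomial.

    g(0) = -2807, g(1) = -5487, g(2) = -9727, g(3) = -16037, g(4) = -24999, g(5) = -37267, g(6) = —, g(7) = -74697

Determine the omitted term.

Using the first 6 terms:
-2680  -4240  -6310  -8962  -12268
-1560  -2070  -2652  -3306
-510  -582  -654
-72  -72
Constant fourth difference = -72.
Extend forward: -654 − 72 = -726;  -3306 − 726 = -4032;  -12268 − 4032 = -16300;  -37267 − 16300 = -53567

-53567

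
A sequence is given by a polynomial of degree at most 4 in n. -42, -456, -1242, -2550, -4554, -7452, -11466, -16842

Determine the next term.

D1: -414 , -786 , -1308 , -2004 , -2898 , -4014 , -5376
D2: -372 , -522 , -696 , -894 , -1116 , -1362
D3: -150 , -174 , -198 , -222 , -246
D4: -24 , -24 , -24 , -24
Constant fourth difference = -24, so extend:
-246 − 24 = -270;  -1362 − 270 = -1632;  -5376 − 1632 = -7008;  -16842 − 7008 = -23850

-23850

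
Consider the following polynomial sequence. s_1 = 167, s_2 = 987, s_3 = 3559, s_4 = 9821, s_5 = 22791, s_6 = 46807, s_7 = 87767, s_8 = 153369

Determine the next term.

253351

820 , 2572 , 6262 , 12970 , 24016 , 40960 , 65602
1752 , 3690 , 6708 , 11046 , 16944 , 24642
1938 , 3018 , 4338 , 5898 , 7698
1080 , 1320 , 1560 , 1800
240 , 240 , 240
Constant fifth difference = 240, so extend:
1800 + 240 = 2040;  7698 + 2040 = 9738;  24642 + 9738 = 34380;  65602 + 34380 = 99982;  153369 + 99982 = 253351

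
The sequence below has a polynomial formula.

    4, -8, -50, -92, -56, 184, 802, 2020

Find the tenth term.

7384

-12  -42  -42  36  240  618  1218
-30  0  78  204  378  600
30  78  126  174  222
48  48  48  48
Constant fourth difference = 48, so extend:
222 + 48 = 270;  600 + 270 = 870;  1218 + 870 = 2088;  2020 + 2088 = 4108
270 + 48 = 318;  870 + 318 = 1188;  2088 + 1188 = 3276;  4108 + 3276 = 7384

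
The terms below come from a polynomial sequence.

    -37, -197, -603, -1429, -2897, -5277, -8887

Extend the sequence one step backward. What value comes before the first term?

3

D1: -160  -406  -826  -1468  -2380  -3610
D2: -246  -420  -642  -912  -1230
D3: -174  -222  -270  -318
D4: -48  -48  -48
The fourth differences are constant at -48.
Work back: -174 + 48 = -126;  -246 + 126 = -120;  -160 + 120 = -40;  -37 + 40 = 3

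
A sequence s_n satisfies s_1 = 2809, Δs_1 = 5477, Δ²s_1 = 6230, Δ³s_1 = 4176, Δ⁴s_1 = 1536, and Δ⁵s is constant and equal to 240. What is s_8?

376938

Build the table forward from the leading diagonal:
Fifth differences: 240  240  240  240  240  240  240  240
Fourth differences: 1536  1776  2016  2256  2496  2736  2976  3216
Third differences: 4176  5712  7488  9504  11760  14256  16992  19968
Second differences: 6230  10406  16118  23606  33110  44870  59126  76118
First differences: 5477  11707  22113  38231  61837  94947  139817  198943
s: 2809  8286  19993  42106  80337  142174  237121  376938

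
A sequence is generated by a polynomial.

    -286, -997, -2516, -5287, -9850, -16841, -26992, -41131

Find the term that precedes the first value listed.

First differences: -711, -1519, -2771, -4563, -6991, -10151, -14139
Second differences: -808, -1252, -1792, -2428, -3160, -3988
Third differences: -444, -540, -636, -732, -828
Fourth differences: -96, -96, -96, -96
The fourth differences are constant at -96.
Work back: -444 + 96 = -348;  -808 + 348 = -460;  -711 + 460 = -251;  -286 + 251 = -35

-35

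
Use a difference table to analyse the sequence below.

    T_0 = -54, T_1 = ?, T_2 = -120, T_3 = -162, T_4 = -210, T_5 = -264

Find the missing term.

-84

Using the last 4 terms:
D1: -42, -48, -54
D2: -6, -6
Constant second difference = -6.
Extend backward: -42 + 6 = -36;  -120 + 36 = -84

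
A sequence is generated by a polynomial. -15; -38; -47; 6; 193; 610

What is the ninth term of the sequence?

D1: -23  -9  53  187  417
D2: 14  62  134  230
D3: 48  72  96
D4: 24  24
Constant fourth difference = 24, so extend:
96 + 24 = 120;  230 + 120 = 350;  417 + 350 = 767;  610 + 767 = 1377
120 + 24 = 144;  350 + 144 = 494;  767 + 494 = 1261;  1377 + 1261 = 2638
144 + 24 = 168;  494 + 168 = 662;  1261 + 662 = 1923;  2638 + 1923 = 4561

4561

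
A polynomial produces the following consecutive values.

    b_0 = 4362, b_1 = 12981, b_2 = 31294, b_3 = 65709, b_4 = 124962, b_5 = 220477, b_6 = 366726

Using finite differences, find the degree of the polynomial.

8619, 18313, 34415, 59253, 95515, 146249
9694, 16102, 24838, 36262, 50734
6408, 8736, 11424, 14472
2328, 2688, 3048
360, 360
The fifth differences are constant, so the polynomial has degree 5.

5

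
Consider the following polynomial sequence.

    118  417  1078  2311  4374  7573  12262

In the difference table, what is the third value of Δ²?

830

D1: 299, 661, 1233, 2063, 3199, 4689
D2: 362, 572, 830, 1136, 1490
D3: 210, 258, 306, 354
D4: 48, 48, 48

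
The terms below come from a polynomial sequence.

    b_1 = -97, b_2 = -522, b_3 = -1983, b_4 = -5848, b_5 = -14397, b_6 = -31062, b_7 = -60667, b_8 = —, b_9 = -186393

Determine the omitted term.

-109668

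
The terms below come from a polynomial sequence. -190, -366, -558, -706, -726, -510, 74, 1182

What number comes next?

First differences: -176, -192, -148, -20, 216, 584, 1108
Second differences: -16, 44, 128, 236, 368, 524
Third differences: 60, 84, 108, 132, 156
Fourth differences: 24, 24, 24, 24
Fourth differences constant at 24.
156 + 24 = 180;  524 + 180 = 704;  1108 + 704 = 1812;  1182 + 1812 = 2994

2994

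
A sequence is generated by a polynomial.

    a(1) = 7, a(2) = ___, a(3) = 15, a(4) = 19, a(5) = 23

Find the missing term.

11

Using the last 3 terms:
4, 4
Constant first difference = 4.
Extend backward: 15 − 4 = 11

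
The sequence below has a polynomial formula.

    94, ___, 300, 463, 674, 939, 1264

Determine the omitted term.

179

Using the last 5 terms:
163, 211, 265, 325
48, 54, 60
6, 6
Constant third difference = 6.
Extend backward: 48 − 6 = 42;  163 − 42 = 121;  300 − 121 = 179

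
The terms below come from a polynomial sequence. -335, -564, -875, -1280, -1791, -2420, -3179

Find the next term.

First differences: -229  -311  -405  -511  -629  -759
Second differences: -82  -94  -106  -118  -130
Third differences: -12  -12  -12  -12
Constant third difference = -12, so extend:
-130 − 12 = -142;  -759 − 142 = -901;  -3179 − 901 = -4080

-4080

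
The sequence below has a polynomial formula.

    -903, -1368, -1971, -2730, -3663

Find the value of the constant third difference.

-18

First differences: -465, -603, -759, -933
Second differences: -138, -156, -174
Third differences: -18, -18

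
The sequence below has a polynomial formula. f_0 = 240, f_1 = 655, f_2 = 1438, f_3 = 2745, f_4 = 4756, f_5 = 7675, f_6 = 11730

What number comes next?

17173

First differences: 415  783  1307  2011  2919  4055
Second differences: 368  524  704  908  1136
Third differences: 156  180  204  228
Fourth differences: 24  24  24
Fourth differences constant at 24.
228 + 24 = 252;  1136 + 252 = 1388;  4055 + 1388 = 5443;  11730 + 5443 = 17173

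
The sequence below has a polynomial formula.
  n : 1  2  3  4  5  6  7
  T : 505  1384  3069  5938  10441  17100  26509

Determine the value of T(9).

879, 1685, 2869, 4503, 6659, 9409
806, 1184, 1634, 2156, 2750
378, 450, 522, 594
72, 72, 72
Fourth differences constant at 72.
594 + 72 = 666;  2750 + 666 = 3416;  9409 + 3416 = 12825;  26509 + 12825 = 39334
666 + 72 = 738;  3416 + 738 = 4154;  12825 + 4154 = 16979;  39334 + 16979 = 56313

56313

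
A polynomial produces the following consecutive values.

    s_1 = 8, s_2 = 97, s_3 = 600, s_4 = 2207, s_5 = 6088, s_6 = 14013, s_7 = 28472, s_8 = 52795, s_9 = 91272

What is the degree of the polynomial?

5

D1: 89, 503, 1607, 3881, 7925, 14459, 24323, 38477
D2: 414, 1104, 2274, 4044, 6534, 9864, 14154
D3: 690, 1170, 1770, 2490, 3330, 4290
D4: 480, 600, 720, 840, 960
D5: 120, 120, 120, 120
The fifth differences are constant, so the polynomial has degree 5.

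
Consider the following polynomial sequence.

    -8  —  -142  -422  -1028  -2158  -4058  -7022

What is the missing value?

-38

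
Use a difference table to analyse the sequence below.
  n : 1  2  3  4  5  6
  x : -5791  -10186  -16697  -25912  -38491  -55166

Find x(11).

Δ: -4395, -6511, -9215, -12579, -16675
Δ²: -2116, -2704, -3364, -4096
Δ³: -588, -660, -732
Δ⁴: -72, -72
The fourth differences are constant (-72).
-732 − 72 = -804;  -4096 − 804 = -4900;  -16675 − 4900 = -21575;  -55166 − 21575 = -76741
-804 − 72 = -876;  -4900 − 876 = -5776;  -21575 − 5776 = -27351;  -76741 − 27351 = -104092
-876 − 72 = -948;  -5776 − 948 = -6724;  -27351 − 6724 = -34075;  -104092 − 34075 = -138167
-948 − 72 = -1020;  -6724 − 1020 = -7744;  -34075 − 7744 = -41819;  -138167 − 41819 = -179986
-1020 − 72 = -1092;  -7744 − 1092 = -8836;  -41819 − 8836 = -50655;  -179986 − 50655 = -230641

-230641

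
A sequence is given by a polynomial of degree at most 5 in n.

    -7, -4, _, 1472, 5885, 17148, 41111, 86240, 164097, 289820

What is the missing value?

195

Using the last 7 terms:
First differences: 4413  11263  23963  45129  77857  125723
Second differences: 6850  12700  21166  32728  47866
Third differences: 5850  8466  11562  15138
Fourth differences: 2616  3096  3576
Fifth differences: 480  480
Constant fifth difference = 480.
Extend backward: 2616 − 480 = 2136;  5850 − 2136 = 3714;  6850 − 3714 = 3136;  4413 − 3136 = 1277;  1472 − 1277 = 195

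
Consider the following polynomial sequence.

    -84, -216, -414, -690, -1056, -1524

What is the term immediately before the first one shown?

Δ: -132  -198  -276  -366  -468
Δ²: -66  -78  -90  -102
Δ³: -12  -12  -12
The third differences are constant at -12.
Work back: -66 + 12 = -54;  -132 + 54 = -78;  -84 + 78 = -6

-6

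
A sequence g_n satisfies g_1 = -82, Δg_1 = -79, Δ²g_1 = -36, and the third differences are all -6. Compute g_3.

Build the table forward from the leading diagonal:
Third differences: -6, -6, -6
Second differences: -36, -42, -48
First differences: -79, -115, -157
g: -82, -161, -276

-276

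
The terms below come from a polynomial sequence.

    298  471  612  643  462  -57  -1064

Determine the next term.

-2733

First differences: 173  141  31  -181  -519  -1007
Second differences: -32  -110  -212  -338  -488
Third differences: -78  -102  -126  -150
Fourth differences: -24  -24  -24
Constant fourth difference = -24, so extend:
-150 − 24 = -174;  -488 − 174 = -662;  -1007 − 662 = -1669;  -1064 − 1669 = -2733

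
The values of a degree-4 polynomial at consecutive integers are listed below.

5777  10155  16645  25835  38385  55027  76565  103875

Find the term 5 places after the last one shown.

D1: 4378, 6490, 9190, 12550, 16642, 21538, 27310
D2: 2112, 2700, 3360, 4092, 4896, 5772
D3: 588, 660, 732, 804, 876
D4: 72, 72, 72, 72
Constant fourth difference = 72, so extend:
876 + 72 = 948;  5772 + 948 = 6720;  27310 + 6720 = 34030;  103875 + 34030 = 137905
948 + 72 = 1020;  6720 + 1020 = 7740;  34030 + 7740 = 41770;  137905 + 41770 = 179675
1020 + 72 = 1092;  7740 + 1092 = 8832;  41770 + 8832 = 50602;  179675 + 50602 = 230277
1092 + 72 = 1164;  8832 + 1164 = 9996;  50602 + 9996 = 60598;  230277 + 60598 = 290875
1164 + 72 = 1236;  9996 + 1236 = 11232;  60598 + 11232 = 71830;  290875 + 71830 = 362705

362705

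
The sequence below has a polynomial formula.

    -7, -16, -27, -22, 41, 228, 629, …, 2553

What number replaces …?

Using the first 7 terms:
D1: -9, -11, 5, 63, 187, 401
D2: -2, 16, 58, 124, 214
D3: 18, 42, 66, 90
D4: 24, 24, 24
Constant fourth difference = 24.
Extend forward: 90 + 24 = 114;  214 + 114 = 328;  401 + 328 = 729;  629 + 729 = 1358

1358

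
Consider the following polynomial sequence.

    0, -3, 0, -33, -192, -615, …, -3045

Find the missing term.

Using the first 6 terms:
Δ: -3, 3, -33, -159, -423
Δ²: 6, -36, -126, -264
Δ³: -42, -90, -138
Δ⁴: -48, -48
Constant fourth difference = -48.
Extend forward: -138 − 48 = -186;  -264 − 186 = -450;  -423 − 450 = -873;  -615 − 873 = -1488

-1488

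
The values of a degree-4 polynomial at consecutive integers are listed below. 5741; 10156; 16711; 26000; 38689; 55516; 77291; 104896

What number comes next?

First differences: 4415  6555  9289  12689  16827  21775  27605
Second differences: 2140  2734  3400  4138  4948  5830
Third differences: 594  666  738  810  882
Fourth differences: 72  72  72  72
The fourth differences are constant (72).
882 + 72 = 954;  5830 + 954 = 6784;  27605 + 6784 = 34389;  104896 + 34389 = 139285

139285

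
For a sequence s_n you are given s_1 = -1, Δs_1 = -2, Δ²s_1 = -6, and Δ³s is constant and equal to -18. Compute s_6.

Build the table forward from the leading diagonal:
D3: -18, -18, -18, -18, -18, -18
D2: -6, -24, -42, -60, -78, -96
D1: -2, -8, -32, -74, -134, -212
s: -1, -3, -11, -43, -117, -251

-251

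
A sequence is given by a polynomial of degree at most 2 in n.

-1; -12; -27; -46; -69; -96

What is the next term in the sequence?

-127

Δ: -11  -15  -19  -23  -27
Δ²: -4  -4  -4  -4
The second differences are constant (-4).
-27 − 4 = -31;  -96 − 31 = -127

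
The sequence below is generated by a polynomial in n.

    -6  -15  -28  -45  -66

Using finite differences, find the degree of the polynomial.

2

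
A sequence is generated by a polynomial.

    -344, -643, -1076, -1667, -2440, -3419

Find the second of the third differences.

-24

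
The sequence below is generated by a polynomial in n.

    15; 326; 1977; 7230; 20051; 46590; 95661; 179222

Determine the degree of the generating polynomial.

5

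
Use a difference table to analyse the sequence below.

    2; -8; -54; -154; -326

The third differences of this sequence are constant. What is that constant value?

Δ: -10, -46, -100, -172
Δ²: -36, -54, -72
Δ³: -18, -18

-18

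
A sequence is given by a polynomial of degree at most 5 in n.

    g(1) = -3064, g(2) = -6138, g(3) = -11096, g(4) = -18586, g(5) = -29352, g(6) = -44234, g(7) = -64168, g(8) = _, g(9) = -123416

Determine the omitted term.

Using the first 7 terms:
First differences: -3074, -4958, -7490, -10766, -14882, -19934
Second differences: -1884, -2532, -3276, -4116, -5052
Third differences: -648, -744, -840, -936
Fourth differences: -96, -96, -96
Constant fourth difference = -96.
Extend forward: -936 − 96 = -1032;  -5052 − 1032 = -6084;  -19934 − 6084 = -26018;  -64168 − 26018 = -90186

-90186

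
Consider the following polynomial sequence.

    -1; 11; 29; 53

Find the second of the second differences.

Δ: 12, 18, 24
Δ²: 6, 6

6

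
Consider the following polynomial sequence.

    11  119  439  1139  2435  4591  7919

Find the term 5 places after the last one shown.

56419

D1: 108 , 320 , 700 , 1296 , 2156 , 3328
D2: 212 , 380 , 596 , 860 , 1172
D3: 168 , 216 , 264 , 312
D4: 48 , 48 , 48
The fourth differences are constant (48).
312 + 48 = 360;  1172 + 360 = 1532;  3328 + 1532 = 4860;  7919 + 4860 = 12779
360 + 48 = 408;  1532 + 408 = 1940;  4860 + 1940 = 6800;  12779 + 6800 = 19579
408 + 48 = 456;  1940 + 456 = 2396;  6800 + 2396 = 9196;  19579 + 9196 = 28775
456 + 48 = 504;  2396 + 504 = 2900;  9196 + 2900 = 12096;  28775 + 12096 = 40871
504 + 48 = 552;  2900 + 552 = 3452;  12096 + 3452 = 15548;  40871 + 15548 = 56419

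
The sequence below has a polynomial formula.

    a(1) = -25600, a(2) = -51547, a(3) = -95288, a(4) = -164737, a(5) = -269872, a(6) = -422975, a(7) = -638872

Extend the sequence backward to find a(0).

-11357

-25947  -43741  -69449  -105135  -153103  -215897
-17794  -25708  -35686  -47968  -62794
-7914  -9978  -12282  -14826
-2064  -2304  -2544
-240  -240
The fifth differences are constant at -240.
Work back: -2064 + 240 = -1824;  -7914 + 1824 = -6090;  -17794 + 6090 = -11704;  -25947 + 11704 = -14243;  -25600 + 14243 = -11357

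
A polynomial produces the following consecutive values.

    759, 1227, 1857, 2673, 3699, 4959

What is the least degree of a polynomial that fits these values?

468, 630, 816, 1026, 1260
162, 186, 210, 234
24, 24, 24
The third differences are constant, so the polynomial has degree 3.

3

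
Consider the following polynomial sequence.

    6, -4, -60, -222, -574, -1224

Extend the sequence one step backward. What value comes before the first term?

6

Δ: -10, -56, -162, -352, -650
Δ²: -46, -106, -190, -298
Δ³: -60, -84, -108
Δ⁴: -24, -24
The fourth differences are constant at -24.
Work back: -60 + 24 = -36;  -46 + 36 = -10;  -10 + 10 = 0;  6 + 0 = 6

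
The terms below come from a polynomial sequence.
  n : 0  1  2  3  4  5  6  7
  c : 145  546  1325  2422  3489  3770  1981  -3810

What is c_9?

-39086

D1: 401, 779, 1097, 1067, 281, -1789, -5791
D2: 378, 318, -30, -786, -2070, -4002
D3: -60, -348, -756, -1284, -1932
D4: -288, -408, -528, -648
D5: -120, -120, -120
Constant fifth difference = -120, so extend:
-648 − 120 = -768;  -1932 − 768 = -2700;  -4002 − 2700 = -6702;  -5791 − 6702 = -12493;  -3810 − 12493 = -16303
-768 − 120 = -888;  -2700 − 888 = -3588;  -6702 − 3588 = -10290;  -12493 − 10290 = -22783;  -16303 − 22783 = -39086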